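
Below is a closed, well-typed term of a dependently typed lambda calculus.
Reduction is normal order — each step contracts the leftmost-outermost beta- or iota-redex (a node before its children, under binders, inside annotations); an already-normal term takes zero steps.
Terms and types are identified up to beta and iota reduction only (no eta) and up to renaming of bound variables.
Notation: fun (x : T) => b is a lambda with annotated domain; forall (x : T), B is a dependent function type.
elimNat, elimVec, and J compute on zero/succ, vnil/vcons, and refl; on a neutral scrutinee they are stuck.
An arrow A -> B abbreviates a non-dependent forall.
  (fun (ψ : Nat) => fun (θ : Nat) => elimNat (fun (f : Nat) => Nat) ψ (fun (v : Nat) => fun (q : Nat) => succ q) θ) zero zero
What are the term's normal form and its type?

resulting normal form:
  zero
inferred type:
  Nat


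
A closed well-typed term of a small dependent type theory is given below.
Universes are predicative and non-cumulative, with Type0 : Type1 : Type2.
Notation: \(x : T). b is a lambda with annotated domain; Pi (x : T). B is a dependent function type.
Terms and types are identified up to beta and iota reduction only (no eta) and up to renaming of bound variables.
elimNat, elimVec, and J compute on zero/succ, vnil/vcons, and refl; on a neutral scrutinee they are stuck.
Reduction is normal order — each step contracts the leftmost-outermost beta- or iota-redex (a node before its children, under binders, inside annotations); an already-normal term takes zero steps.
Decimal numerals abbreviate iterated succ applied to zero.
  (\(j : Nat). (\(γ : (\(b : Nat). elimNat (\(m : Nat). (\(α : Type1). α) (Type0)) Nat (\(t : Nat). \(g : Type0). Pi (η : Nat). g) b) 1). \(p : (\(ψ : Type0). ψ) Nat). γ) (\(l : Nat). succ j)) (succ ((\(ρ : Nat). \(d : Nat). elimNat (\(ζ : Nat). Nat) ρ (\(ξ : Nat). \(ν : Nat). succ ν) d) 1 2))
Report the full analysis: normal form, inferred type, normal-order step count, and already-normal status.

resulting normal form:
  \(j : Nat). \(γ : Nat). 5
inferred type:
  Pi (j : Nat). Pi (γ : Nat). Nat
normal-order step count: 12
started in normal form: no
first contracted redex: a beta-redex


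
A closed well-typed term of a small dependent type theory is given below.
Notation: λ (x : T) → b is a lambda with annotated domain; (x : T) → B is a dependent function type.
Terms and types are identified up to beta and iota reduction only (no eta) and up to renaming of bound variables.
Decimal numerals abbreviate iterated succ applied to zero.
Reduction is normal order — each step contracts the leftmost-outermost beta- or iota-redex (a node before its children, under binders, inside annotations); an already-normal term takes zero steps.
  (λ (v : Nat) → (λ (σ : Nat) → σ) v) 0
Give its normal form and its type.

resulting normal form:
  0
the term's type:
  Nat


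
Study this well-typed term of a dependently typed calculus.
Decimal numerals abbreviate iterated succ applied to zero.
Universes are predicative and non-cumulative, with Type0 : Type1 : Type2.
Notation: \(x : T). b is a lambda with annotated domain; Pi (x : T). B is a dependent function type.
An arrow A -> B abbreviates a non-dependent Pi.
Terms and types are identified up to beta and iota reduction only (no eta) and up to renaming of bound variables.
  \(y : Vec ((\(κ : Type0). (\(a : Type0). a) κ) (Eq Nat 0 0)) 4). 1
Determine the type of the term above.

type:
  Vec (Eq Nat 0 0) 4 -> Nat


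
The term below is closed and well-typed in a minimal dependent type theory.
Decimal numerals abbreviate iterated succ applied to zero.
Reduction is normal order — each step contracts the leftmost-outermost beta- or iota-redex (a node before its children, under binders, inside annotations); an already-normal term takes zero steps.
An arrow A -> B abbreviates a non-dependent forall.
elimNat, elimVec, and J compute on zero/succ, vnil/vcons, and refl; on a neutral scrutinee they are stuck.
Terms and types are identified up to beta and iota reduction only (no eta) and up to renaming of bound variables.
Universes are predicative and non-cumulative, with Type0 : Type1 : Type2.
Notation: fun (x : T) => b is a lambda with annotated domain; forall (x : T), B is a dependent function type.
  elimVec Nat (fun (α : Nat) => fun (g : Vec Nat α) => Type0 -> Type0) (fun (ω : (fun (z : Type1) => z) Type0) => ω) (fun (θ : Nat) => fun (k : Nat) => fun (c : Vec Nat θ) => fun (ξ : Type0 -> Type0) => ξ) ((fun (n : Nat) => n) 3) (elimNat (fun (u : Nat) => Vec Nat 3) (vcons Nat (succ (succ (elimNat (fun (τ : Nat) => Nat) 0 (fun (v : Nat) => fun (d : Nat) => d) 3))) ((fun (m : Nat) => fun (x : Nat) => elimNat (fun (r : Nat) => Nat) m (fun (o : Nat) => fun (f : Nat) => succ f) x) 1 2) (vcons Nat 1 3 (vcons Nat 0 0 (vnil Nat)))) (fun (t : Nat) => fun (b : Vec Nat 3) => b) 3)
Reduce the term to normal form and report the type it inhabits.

normal form:
  fun (α : Type0) => α
inferred type:
  Type0 -> Type0


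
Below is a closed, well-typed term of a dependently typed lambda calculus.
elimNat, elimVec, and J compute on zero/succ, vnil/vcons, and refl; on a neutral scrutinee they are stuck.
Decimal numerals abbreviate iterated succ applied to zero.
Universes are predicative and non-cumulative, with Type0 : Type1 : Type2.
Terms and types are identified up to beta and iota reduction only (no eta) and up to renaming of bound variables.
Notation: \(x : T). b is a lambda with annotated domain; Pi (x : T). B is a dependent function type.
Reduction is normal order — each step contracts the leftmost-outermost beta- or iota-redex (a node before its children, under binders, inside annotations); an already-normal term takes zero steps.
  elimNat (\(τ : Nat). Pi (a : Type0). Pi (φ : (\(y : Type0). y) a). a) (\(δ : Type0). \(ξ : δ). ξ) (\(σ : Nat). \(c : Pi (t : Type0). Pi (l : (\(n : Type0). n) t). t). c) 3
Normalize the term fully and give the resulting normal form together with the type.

resulting normal form:
  \(τ : Type0). \(a : τ). a
inferred type:
  Pi (τ : Type0). Pi (a : τ). τ


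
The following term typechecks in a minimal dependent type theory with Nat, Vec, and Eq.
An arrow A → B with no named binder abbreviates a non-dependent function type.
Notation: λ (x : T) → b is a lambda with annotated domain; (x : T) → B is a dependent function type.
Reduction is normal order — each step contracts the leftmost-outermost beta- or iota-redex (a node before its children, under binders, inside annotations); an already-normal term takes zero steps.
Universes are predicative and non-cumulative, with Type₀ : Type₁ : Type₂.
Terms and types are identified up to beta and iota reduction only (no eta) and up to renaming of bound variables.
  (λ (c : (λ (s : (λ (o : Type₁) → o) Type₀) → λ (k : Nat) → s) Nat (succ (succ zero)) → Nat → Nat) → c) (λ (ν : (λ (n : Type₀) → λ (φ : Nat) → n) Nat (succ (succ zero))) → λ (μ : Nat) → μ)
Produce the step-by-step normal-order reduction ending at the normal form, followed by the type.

normal-order reduction:
  (λ (c : (λ (s : (λ (o : Type₁) → o) Type₀) → λ (k : Nat) → s) Nat (succ (succ zero)) → Nat → Nat) → c) (λ (ν : (λ (n : Type₀) → λ (φ : Nat) → n) Nat (succ (succ zero))) → λ (μ : Nat) → μ)
  ~> λ (c : (λ (s : Type₀) → λ (o : Nat) → s) Nat (succ (succ zero))) → λ (k : Nat) → k
  ~> λ (c : (λ (s : Nat) → Nat) (succ (succ zero))) → λ (o : Nat) → o
  ~> λ (c : Nat) → λ (s : Nat) → s
the term's type:
  Nat → Nat → Nat


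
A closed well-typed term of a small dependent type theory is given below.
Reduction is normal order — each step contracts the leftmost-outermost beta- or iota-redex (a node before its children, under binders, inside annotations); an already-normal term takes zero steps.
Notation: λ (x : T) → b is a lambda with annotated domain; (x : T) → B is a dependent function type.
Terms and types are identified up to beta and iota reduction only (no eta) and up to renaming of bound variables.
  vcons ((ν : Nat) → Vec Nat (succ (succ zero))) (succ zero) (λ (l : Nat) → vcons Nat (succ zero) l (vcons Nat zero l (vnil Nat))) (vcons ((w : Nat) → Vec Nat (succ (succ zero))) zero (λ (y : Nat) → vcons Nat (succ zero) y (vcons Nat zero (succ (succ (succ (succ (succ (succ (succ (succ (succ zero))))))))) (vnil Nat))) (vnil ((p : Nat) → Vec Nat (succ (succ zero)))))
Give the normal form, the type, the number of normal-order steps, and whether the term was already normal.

reduced normal form:
  vcons ((ν : Nat) → Vec Nat (succ (succ zero))) (succ zero) (λ (l : Nat) → vcons Nat (succ zero) l (vcons Nat zero l (vnil Nat))) (vcons ((w : Nat) → Vec Nat (succ (succ zero))) zero (λ (y : Nat) → vcons Nat (succ zero) y (vcons Nat zero (succ (succ (succ (succ (succ (succ (succ (succ (succ zero))))))))) (vnil Nat))) (vnil ((p : Nat) → Vec Nat (succ (succ zero)))))
type:
  Vec ((ν : Nat) → Vec Nat (succ (succ zero))) (succ (succ zero))
reduction steps (normal order): 0
started in normal form: yes


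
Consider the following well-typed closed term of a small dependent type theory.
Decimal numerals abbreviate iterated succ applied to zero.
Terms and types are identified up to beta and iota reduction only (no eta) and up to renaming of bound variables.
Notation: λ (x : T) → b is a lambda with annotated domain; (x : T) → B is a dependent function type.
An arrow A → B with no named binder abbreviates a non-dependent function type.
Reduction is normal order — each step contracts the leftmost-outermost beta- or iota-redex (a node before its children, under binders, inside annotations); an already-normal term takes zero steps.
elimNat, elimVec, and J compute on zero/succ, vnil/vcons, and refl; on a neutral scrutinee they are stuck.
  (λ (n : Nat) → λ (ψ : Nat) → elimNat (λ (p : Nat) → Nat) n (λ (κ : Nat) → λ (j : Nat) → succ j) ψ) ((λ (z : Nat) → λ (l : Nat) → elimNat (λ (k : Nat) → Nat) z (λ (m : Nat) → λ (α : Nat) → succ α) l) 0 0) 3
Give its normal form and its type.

normal form:
  3
type:
  Nat
observation: the leftmost-outermost redex is a beta-redex, and normalization takes 15 steps.


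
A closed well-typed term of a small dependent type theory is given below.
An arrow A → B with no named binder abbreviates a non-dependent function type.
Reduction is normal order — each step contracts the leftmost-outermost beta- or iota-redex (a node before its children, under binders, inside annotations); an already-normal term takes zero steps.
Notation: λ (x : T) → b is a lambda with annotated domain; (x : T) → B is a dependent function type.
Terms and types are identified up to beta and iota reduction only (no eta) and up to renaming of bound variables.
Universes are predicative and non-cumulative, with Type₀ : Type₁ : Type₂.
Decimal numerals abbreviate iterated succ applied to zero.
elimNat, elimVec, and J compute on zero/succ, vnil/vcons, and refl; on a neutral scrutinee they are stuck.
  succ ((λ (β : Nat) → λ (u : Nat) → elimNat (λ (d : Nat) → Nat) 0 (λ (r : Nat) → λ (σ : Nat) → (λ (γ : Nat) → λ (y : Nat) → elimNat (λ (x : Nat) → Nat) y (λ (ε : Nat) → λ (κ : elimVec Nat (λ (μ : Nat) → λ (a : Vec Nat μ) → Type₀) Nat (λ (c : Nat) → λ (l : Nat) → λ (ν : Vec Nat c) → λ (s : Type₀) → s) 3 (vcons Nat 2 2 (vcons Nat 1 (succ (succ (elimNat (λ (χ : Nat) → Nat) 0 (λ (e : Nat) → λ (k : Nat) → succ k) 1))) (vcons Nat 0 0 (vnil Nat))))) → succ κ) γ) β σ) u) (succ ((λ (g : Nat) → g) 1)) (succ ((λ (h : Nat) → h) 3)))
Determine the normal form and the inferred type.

normal form:
  9
type:
  Nat


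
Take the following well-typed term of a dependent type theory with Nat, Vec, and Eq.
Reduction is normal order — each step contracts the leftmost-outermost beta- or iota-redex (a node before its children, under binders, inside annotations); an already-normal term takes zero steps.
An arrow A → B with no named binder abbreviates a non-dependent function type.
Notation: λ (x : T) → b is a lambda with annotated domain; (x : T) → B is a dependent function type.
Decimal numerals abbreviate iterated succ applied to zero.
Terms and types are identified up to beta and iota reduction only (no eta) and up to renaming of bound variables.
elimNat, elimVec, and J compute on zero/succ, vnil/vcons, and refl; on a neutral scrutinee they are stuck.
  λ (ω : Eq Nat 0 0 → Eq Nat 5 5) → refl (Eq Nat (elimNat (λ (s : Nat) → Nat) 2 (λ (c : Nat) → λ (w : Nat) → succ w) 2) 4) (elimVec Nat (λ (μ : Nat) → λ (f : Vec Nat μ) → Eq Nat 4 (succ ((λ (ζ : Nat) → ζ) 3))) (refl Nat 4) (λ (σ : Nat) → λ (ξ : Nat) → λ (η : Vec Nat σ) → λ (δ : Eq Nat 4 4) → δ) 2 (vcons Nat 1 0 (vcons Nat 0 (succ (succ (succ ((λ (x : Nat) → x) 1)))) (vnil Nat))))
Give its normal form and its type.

normal form:
  λ (ω : Eq Nat 0 0 → Eq Nat 5 5) → refl (Eq Nat 4 4) (refl Nat 4)
inferred type:
  (Eq Nat 0 0 → Eq Nat 5 5) → Eq (Eq Nat 4 4) (refl Nat 4) (refl Nat 4)


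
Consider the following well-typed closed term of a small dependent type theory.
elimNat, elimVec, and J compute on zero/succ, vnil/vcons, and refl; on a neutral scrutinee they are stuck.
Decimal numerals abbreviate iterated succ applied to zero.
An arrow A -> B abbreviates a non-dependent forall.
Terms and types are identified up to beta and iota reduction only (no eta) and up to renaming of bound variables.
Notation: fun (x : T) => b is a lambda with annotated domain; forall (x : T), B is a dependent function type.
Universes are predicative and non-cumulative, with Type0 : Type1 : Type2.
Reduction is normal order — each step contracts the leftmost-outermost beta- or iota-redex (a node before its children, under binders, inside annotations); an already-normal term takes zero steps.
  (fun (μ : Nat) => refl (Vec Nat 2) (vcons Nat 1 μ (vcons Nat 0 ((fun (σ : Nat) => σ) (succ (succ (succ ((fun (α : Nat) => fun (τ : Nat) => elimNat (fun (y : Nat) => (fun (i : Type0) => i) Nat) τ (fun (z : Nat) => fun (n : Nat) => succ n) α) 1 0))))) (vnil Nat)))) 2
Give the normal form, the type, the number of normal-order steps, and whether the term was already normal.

normal form:
  refl (Vec Nat 2) (vcons Nat 1 2 (vcons Nat 0 4 (vnil Nat)))
inferred type:
  Eq (Vec Nat 2) (vcons Nat 1 2 (vcons Nat 0 4 (vnil Nat))) (vcons Nat 1 2 (vcons Nat 0 4 (vnil Nat)))
normal-order step count: 8
already normal: no
first contracted redex: a beta-redex


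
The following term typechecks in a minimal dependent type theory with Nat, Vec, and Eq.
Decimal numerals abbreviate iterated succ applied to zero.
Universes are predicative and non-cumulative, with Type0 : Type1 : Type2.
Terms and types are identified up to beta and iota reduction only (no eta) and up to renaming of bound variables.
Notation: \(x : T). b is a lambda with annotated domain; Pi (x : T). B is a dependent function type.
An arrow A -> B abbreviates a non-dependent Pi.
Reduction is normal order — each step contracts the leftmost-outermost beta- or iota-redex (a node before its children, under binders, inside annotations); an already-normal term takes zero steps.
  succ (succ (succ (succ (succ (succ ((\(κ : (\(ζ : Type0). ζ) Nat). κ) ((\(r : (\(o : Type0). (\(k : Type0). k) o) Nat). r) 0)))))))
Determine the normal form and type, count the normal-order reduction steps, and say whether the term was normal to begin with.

resulting normal form:
  6
inferred type:
  Nat
normal-order step count: 2
started in normal form: no
first contracted redex: a beta-redex


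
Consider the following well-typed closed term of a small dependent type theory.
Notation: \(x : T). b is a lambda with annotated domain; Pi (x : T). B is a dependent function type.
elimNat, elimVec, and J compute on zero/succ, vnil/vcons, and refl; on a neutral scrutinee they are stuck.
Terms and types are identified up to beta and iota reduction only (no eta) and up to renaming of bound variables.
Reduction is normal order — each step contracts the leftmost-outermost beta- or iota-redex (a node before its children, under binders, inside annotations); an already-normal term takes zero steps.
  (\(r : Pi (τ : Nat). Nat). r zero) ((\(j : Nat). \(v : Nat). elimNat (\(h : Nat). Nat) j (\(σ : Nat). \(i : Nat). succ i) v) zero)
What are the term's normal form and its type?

resulting normal form:
  zero
the term's type:
  Nat


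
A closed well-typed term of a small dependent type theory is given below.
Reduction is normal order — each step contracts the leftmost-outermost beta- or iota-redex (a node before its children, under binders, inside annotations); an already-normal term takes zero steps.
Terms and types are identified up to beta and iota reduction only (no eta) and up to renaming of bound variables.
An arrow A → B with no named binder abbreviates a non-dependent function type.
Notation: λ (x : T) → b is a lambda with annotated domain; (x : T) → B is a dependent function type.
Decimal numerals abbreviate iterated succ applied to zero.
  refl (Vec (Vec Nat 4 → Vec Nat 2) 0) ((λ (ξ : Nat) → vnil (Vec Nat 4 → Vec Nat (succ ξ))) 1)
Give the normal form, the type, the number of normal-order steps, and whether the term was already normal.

resulting normal form:
  refl (Vec (Vec Nat 4 → Vec Nat 2) 0) (vnil (Vec Nat 4 → Vec Nat 2))
the term's type:
  Eq (Vec (Vec Nat 4 → Vec Nat 2) 0) (vnil (Vec Nat 4 → Vec Nat 2)) (vnil (Vec Nat 4 → Vec Nat 2))
steps to reach normal form (normal order): 1
term was already normal: no
first redex: a beta-redex


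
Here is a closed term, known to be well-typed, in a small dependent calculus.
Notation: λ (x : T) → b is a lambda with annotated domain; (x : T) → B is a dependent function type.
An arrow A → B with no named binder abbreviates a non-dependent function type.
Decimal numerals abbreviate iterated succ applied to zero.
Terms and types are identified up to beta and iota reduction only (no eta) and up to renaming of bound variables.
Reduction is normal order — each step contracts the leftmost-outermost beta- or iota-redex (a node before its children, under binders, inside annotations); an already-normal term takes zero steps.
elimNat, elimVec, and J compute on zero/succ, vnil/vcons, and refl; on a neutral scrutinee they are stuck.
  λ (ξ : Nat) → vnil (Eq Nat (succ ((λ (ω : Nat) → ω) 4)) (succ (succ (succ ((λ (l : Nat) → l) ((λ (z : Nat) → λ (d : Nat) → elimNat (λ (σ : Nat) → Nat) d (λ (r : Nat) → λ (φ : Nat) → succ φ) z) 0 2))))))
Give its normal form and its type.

resulting normal form:
  λ (ξ : Nat) → vnil (Eq Nat 5 5)
the term's type:
  Nat → Vec (Eq Nat 5 5) 0


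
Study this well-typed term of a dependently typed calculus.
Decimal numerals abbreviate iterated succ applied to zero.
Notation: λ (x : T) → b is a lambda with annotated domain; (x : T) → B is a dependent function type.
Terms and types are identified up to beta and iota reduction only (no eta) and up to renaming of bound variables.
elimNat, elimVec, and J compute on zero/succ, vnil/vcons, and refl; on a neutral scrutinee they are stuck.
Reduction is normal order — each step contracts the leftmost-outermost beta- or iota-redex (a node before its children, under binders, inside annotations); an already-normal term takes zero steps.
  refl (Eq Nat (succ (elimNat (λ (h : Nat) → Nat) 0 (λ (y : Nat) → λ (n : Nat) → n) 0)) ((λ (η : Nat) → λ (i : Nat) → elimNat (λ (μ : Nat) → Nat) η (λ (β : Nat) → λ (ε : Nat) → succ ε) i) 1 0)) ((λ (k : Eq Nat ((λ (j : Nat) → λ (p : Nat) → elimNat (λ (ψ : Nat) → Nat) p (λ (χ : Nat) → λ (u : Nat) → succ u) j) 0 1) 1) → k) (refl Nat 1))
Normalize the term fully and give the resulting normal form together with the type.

reduced normal form:
  refl (Eq Nat 1 1) (refl Nat 1)
the term's type:
  Eq (Eq Nat 1 1) (refl Nat 1) (refl Nat 1)


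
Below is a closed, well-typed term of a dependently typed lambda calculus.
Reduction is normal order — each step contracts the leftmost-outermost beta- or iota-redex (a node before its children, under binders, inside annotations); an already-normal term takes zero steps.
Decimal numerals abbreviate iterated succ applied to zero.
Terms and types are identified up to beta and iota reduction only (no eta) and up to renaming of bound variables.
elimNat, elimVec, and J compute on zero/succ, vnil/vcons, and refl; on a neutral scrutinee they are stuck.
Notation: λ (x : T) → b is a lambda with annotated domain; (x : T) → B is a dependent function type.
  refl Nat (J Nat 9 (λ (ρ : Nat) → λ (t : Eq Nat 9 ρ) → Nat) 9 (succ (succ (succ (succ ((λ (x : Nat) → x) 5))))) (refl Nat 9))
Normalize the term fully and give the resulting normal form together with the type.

normal form:
  refl Nat 9
the term's type:
  Eq Nat 9 9
observation: normalization takes exactly 1 step under the normal-order strategy.


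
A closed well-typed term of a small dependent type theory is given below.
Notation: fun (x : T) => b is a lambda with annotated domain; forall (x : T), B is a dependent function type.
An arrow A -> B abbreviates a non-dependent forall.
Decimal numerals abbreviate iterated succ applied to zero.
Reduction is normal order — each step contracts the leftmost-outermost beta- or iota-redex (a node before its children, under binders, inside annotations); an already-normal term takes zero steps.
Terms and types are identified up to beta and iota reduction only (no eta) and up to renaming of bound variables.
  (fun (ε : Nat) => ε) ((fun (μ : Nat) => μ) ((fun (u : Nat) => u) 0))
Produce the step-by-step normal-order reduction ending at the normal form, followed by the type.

reduction (normal order):
  (fun (ε : Nat) => ε) ((fun (μ : Nat) => μ) ((fun (u : Nat) => u) 0))
  ~> (fun (ε : Nat) => ε) ((fun (μ : Nat) => μ) 0)
  ~> (fun (ε : Nat) => ε) 0
  ~> 0
the term's type:
  Nat


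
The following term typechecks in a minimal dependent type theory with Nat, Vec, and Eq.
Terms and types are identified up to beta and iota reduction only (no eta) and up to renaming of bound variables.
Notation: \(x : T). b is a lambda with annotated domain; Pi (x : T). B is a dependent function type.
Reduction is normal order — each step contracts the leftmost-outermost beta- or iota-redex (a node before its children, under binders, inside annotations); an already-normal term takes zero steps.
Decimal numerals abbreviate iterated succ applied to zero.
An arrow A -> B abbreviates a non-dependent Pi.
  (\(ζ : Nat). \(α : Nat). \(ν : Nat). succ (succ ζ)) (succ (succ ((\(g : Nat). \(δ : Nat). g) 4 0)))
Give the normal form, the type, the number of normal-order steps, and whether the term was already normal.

normal form:
  \(ζ : Nat). \(α : Nat). 8
the term's type:
  Nat -> Nat -> Nat
steps to reach normal form (normal order): 3
started in normal form: no
first contracted redex: a beta-redex


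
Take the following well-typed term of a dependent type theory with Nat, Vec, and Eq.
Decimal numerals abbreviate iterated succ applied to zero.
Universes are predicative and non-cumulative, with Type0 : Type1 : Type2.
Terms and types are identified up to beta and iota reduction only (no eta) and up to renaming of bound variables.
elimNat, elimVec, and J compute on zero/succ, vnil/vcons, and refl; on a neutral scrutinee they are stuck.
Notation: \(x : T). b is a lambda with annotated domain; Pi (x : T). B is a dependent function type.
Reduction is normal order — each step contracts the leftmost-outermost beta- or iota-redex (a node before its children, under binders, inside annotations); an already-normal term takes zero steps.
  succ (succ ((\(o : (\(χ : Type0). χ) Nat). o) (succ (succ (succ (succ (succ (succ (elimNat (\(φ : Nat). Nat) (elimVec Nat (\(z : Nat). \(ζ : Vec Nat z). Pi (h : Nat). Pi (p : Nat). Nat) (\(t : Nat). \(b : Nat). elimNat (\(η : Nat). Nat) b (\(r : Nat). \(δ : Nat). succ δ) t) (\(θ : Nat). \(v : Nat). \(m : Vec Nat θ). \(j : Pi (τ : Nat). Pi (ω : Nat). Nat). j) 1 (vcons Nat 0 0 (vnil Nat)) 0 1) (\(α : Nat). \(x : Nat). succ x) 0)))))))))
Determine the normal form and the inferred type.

normal form:
  9
type:
  Nat
observation: 11 normal-order steps normalize the term, beginning with a beta-redex.


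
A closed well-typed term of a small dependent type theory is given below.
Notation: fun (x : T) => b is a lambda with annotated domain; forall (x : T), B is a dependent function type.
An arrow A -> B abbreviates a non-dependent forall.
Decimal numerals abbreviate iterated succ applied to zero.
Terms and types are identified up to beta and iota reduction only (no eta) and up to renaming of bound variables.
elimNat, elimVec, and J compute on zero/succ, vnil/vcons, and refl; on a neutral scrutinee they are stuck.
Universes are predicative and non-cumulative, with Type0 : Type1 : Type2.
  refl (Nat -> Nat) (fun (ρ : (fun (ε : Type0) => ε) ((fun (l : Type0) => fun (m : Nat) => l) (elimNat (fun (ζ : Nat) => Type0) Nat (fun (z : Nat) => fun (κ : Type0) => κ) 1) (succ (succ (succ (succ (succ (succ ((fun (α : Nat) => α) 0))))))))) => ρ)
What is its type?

type:
  Eq (Nat -> Nat) (fun (ρ : Nat) => ρ) (fun (ε : Nat) => ε)


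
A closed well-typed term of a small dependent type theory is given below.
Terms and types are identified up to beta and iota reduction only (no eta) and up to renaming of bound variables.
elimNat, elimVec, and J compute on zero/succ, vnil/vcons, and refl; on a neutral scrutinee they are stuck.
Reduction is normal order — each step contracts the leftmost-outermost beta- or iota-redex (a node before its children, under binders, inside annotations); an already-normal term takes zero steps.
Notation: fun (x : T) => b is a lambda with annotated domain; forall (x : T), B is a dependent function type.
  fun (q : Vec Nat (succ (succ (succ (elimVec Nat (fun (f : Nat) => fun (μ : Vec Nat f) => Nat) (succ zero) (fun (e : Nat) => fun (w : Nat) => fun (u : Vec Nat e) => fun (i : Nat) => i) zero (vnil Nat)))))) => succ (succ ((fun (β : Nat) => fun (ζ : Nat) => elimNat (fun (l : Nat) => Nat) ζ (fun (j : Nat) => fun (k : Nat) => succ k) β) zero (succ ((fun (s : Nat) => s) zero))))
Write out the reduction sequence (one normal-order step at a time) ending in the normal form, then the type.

reduction (normal order):
  fun (q : Vec Nat (succ (succ (succ (elimVec Nat (fun (f : Nat) => fun (μ : Vec Nat f) => Nat) (succ zero) (fun (e : Nat) => fun (w : Nat) => fun (u : Vec Nat e) => fun (i : Nat) => i) zero (vnil Nat)))))) => succ (succ ((fun (β : Nat) => fun (ζ : Nat) => elimNat (fun (l : Nat) => Nat) ζ (fun (j : Nat) => fun (k : Nat) => succ k) β) zero (succ ((fun (s : Nat) => s) zero))))
  ~> fun (q : Vec Nat (succ (succ (succ (succ zero))))) => succ (succ ((fun (f : Nat) => fun (μ : Nat) => elimNat (fun (e : Nat) => Nat) μ (fun (w : Nat) => fun (u : Nat) => succ u) f) zero (succ ((fun (i : Nat) => i) zero))))
  ~> fun (q : Vec Nat (succ (succ (succ (succ zero))))) => succ (succ ((fun (f : Nat) => elimNat (fun (μ : Nat) => Nat) f (fun (e : Nat) => fun (w : Nat) => succ w) zero) (succ ((fun (u : Nat) => u) zero))))
  ~> fun (q : Vec Nat (succ (succ (succ (succ zero))))) => succ (succ (elimNat (fun (f : Nat) => Nat) (succ ((fun (μ : Nat) => μ) zero)) (fun (e : Nat) => fun (w : Nat) => succ w) zero))
  ~> fun (q : Vec Nat (succ (succ (succ (succ zero))))) => succ (succ (succ ((fun (f : Nat) => f) zero)))
  ~> fun (q : Vec Nat (succ (succ (succ (succ zero))))) => succ (succ (succ zero))
type:
  forall (q : Vec Nat (succ (succ (succ (succ zero))))), Nat


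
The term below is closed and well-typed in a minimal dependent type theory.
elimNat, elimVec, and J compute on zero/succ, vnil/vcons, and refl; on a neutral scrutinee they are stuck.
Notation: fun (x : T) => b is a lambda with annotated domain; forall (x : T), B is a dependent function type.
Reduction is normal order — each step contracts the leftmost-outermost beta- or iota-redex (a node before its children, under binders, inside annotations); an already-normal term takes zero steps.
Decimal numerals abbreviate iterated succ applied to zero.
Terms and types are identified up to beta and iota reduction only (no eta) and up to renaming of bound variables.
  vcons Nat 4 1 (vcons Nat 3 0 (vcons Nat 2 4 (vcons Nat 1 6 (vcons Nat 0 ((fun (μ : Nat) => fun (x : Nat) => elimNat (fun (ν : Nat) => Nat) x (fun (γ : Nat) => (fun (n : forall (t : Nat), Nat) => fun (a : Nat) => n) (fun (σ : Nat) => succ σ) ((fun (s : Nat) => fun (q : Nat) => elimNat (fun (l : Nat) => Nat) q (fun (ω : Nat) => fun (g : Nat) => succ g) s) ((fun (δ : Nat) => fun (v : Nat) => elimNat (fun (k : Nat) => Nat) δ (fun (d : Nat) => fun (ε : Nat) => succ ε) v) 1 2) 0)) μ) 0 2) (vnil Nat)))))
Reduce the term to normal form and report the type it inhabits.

reduced normal form:
  vcons Nat 4 1 (vcons Nat 3 0 (vcons Nat 2 4 (vcons Nat 1 6 (vcons Nat 0 2 (vnil Nat)))))
the term's type:
  Vec Nat 5
observation: normalization takes exactly 3 steps under the normal-order strategy.


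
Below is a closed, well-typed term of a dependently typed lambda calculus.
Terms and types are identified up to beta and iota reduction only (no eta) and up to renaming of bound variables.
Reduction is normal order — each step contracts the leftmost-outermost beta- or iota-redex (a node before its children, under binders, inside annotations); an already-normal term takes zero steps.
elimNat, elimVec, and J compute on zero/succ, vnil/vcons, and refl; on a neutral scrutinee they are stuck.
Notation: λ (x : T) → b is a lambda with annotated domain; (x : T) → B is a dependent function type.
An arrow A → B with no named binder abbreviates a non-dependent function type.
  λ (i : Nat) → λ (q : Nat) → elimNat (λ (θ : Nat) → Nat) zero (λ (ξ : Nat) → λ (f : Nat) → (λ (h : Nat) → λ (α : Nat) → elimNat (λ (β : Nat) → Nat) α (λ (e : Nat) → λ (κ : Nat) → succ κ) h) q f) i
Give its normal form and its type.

resulting normal form:
  λ (i : Nat) → λ (q : Nat) → elimNat (λ (θ : Nat) → Nat) zero (λ (ξ : Nat) → λ (f : Nat) → elimNat (λ (h : Nat) → Nat) f (λ (α : Nat) → λ (β : Nat) → succ β) q) i
the term's type:
  Nat → Nat → Nat


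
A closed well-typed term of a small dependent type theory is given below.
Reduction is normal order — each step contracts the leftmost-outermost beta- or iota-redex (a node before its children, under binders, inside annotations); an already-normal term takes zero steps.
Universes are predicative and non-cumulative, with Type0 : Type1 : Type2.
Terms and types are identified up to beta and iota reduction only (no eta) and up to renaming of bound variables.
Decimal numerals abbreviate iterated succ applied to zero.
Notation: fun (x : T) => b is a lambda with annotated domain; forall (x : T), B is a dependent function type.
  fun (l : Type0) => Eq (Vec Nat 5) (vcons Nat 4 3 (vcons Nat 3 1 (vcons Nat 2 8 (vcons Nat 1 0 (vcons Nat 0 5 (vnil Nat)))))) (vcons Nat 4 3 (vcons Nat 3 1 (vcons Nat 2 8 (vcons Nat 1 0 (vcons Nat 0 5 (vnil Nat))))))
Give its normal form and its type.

normal form:
  fun (l : Type0) => Eq (Vec Nat 5) (vcons Nat 4 3 (vcons Nat 3 1 (vcons Nat 2 8 (vcons Nat 1 0 (vcons Nat 0 5 (vnil Nat)))))) (vcons Nat 4 3 (vcons Nat 3 1 (vcons Nat 2 8 (vcons Nat 1 0 (vcons Nat 0 5 (vnil Nat))))))
inferred type:
  forall (l : Type0), Type0


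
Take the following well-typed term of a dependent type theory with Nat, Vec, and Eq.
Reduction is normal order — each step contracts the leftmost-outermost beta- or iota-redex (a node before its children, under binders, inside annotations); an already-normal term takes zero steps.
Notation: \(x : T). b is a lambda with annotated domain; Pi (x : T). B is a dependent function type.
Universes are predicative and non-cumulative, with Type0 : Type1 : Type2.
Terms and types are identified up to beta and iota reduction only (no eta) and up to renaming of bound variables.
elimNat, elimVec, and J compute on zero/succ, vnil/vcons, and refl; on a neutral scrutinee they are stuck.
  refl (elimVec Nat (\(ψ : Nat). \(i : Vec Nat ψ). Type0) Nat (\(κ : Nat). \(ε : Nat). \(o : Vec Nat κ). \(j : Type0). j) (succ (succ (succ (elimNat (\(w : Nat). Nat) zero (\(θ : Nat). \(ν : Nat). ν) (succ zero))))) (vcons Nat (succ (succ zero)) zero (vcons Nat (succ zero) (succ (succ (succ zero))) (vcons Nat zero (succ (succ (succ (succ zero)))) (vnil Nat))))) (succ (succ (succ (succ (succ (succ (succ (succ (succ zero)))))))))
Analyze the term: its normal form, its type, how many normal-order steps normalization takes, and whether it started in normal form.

resulting normal form:
  refl Nat (succ (succ (succ (succ (succ (succ (succ (succ (succ zero)))))))))
the term's type:
  Eq Nat (succ (succ (succ (succ (succ (succ (succ (succ (succ zero))))))))) (succ (succ (succ (succ (succ (succ (succ (succ (succ zero)))))))))
reduction steps (normal order): 16
already normal: no
first contracted redex: an elimVec iota-redex


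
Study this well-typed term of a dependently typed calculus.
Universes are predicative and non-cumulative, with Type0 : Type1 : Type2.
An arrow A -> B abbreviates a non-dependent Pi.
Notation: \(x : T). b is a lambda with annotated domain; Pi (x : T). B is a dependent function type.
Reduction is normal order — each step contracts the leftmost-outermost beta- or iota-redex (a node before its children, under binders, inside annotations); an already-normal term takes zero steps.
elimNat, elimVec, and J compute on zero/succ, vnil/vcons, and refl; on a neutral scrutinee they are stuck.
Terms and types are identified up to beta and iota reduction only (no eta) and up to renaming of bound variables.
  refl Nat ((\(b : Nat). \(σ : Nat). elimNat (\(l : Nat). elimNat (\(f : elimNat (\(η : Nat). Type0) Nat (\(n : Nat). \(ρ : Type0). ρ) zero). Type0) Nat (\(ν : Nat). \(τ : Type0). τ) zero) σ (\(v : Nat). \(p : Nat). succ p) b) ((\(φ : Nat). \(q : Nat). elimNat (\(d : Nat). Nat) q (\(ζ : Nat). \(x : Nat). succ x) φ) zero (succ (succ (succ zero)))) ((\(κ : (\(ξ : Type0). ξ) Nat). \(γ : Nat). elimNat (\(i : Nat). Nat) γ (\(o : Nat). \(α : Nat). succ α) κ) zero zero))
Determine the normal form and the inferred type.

normal form:
  refl Nat (succ (succ (succ zero)))
inferred type:
  Eq Nat (succ (succ (succ zero))) (succ (succ (succ zero)))


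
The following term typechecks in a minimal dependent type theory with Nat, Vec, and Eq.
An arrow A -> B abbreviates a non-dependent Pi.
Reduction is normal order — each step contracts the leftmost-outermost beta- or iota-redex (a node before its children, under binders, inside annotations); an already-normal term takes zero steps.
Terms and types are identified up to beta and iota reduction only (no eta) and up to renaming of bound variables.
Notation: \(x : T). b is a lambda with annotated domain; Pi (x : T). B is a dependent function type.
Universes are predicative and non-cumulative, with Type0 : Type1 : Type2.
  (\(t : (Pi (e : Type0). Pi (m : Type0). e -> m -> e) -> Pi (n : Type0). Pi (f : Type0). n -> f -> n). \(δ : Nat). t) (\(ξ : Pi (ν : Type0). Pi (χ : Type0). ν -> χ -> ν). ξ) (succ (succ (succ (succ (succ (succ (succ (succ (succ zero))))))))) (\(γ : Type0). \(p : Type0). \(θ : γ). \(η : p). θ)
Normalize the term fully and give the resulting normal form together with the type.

resulting normal form:
  \(t : Type0). \(e : Type0). \(m : t). \(n : e). m
the term's type:
  Pi (t : Type0). Pi (e : Type0). t -> e -> t


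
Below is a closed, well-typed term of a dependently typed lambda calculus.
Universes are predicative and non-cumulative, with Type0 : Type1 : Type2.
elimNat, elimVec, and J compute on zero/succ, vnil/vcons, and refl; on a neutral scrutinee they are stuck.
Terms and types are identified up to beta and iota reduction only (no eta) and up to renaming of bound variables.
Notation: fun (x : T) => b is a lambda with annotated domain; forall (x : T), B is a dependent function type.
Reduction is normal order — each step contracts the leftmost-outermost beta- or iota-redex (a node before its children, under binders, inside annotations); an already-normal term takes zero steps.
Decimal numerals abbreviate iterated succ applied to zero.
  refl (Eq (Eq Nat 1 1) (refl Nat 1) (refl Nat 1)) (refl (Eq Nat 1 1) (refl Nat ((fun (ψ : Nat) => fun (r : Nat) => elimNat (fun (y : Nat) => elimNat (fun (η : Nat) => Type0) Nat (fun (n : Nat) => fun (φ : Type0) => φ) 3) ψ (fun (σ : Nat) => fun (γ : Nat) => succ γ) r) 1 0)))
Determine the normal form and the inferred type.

normal form:
  refl (Eq (Eq Nat 1 1) (refl Nat 1) (refl Nat 1)) (refl (Eq Nat 1 1) (refl Nat 1))
type:
  Eq (Eq (Eq Nat 1 1) (refl Nat 1) (refl Nat 1)) (refl (Eq Nat 1 1) (refl Nat 1)) (refl (Eq Nat 1 1) (refl Nat 1))


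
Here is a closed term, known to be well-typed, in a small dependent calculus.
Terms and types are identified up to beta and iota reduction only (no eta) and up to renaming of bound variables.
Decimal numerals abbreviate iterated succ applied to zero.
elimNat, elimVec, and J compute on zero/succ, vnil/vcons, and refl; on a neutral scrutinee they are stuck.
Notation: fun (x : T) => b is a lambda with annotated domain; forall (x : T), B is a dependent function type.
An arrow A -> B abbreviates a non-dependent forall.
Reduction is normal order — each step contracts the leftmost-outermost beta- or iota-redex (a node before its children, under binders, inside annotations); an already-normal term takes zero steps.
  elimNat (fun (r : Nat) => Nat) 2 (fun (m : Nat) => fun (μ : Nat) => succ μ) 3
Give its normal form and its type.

reduced normal form:
  5
type:
  Nat
observation: reduction starts at an elimNat iota-redex, and 10 normal-order steps reach the normal form.


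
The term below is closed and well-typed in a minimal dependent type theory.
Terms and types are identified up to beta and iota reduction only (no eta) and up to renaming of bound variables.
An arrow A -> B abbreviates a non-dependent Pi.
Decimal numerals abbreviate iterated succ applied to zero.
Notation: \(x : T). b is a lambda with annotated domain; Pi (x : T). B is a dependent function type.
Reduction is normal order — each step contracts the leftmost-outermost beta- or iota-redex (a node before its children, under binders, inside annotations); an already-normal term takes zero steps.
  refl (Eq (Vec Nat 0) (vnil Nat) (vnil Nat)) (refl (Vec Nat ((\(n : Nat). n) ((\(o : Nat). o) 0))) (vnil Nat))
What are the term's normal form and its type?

reduced normal form:
  refl (Eq (Vec Nat 0) (vnil Nat) (vnil Nat)) (refl (Vec Nat 0) (vnil Nat))
the term's type:
  Eq (Eq (Vec Nat 0) (vnil Nat) (vnil Nat)) (refl (Vec Nat 0) (vnil Nat)) (refl (Vec Nat 0) (vnil Nat))
observation: the leftmost-outermost redex is a beta-redex, and normalization takes 2 steps.


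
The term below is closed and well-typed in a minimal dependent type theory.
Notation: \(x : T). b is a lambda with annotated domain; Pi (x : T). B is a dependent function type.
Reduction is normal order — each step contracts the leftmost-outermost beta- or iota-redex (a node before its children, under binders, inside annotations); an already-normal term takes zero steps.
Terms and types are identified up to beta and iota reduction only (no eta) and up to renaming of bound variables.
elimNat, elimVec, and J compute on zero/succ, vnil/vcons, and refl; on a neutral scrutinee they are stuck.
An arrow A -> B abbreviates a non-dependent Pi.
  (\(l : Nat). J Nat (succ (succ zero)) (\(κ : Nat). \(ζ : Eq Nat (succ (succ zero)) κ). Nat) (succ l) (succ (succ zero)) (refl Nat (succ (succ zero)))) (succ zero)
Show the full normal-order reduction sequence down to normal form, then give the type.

reduction (normal order):
  (\(l : Nat). J Nat (succ (succ zero)) (\(κ : Nat). \(ζ : Eq Nat (succ (succ zero)) κ). Nat) (succ l) (succ (succ zero)) (refl Nat (succ (succ zero)))) (succ zero)
  ~> J Nat (succ (succ zero)) (\(l : Nat). \(κ : Eq Nat (succ (succ zero)) l). Nat) (succ (succ zero)) (succ (succ zero)) (refl Nat (succ (succ zero)))
  ~> succ (succ zero)
inferred type:
  Nat
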